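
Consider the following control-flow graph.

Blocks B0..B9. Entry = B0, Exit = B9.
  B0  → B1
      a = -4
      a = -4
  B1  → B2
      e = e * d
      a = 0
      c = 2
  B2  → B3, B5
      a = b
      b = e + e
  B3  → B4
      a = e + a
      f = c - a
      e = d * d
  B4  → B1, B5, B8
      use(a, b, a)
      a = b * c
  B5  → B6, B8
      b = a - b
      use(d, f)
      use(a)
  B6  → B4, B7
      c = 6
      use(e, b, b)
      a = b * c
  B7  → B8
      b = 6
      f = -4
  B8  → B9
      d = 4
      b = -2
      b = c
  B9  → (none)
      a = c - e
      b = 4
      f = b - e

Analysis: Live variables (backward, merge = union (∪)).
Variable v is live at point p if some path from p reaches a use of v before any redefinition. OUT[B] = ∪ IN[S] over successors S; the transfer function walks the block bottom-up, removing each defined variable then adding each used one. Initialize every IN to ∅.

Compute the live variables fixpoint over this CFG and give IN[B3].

Answer: {a, b, c, d, e}

Trace:
Per-block solution:
  B0: | IN={b, d, e, f} | OUT={b, d, e, f}
  B1: | IN={b, d, e, f} | OUT={b, c, d, e, f}
  B2: | IN={b, c, d, e, f} | OUT={a, b, c, d, e, f}
  B3: | IN={a, b, c, d, e} | OUT={a, b, c, d, e, f}
  B4: | IN={a, b, c, d, e, f} | OUT={a, b, c, d, e, f}
  B5: | IN={a, b, c, d, e, f} | OUT={b, c, d, e, f}
  B6: | IN={b, d, e, f} | OUT={a, b, c, d, e, f}
  B7: | IN={c, e} | OUT={c, e}
  B8: | IN={c, e} | OUT={c, e}
  B9: | IN={c, e} | OUT={}

Merge at B3: OUT[B3] = IN[B4] = {a, b, c, d, e, f}
Applying B3's transfer function to that OUT value gives IN[B3] (row B3 above).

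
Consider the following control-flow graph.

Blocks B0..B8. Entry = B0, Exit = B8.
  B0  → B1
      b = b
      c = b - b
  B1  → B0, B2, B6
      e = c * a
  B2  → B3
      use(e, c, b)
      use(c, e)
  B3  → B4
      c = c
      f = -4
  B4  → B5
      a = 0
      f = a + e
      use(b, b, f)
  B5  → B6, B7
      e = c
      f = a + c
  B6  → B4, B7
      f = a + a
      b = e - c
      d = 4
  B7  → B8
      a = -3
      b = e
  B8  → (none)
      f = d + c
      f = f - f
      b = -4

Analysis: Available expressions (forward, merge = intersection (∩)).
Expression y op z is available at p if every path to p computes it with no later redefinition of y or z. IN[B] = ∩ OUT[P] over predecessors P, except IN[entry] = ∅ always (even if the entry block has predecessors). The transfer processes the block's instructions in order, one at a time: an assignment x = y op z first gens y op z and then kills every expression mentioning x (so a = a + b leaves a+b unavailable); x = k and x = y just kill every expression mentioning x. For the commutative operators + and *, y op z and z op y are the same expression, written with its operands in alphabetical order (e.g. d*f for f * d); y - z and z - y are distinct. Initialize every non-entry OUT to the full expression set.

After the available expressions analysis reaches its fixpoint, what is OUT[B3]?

Converged values:
  B0:   IN={}   OUT={b-b}
  B1:   IN={b-b}   OUT={a*c, b-b}
  B2:   IN={a*c, b-b}   OUT={a*c, b-b}
  B3:   IN={a*c, b-b}   OUT={b-b}
  B4:   IN={}   OUT={a+e}
  B5:   IN={a+e}   OUT={a+c}
  B6:   IN={}   OUT={a+a, e-c}
  B7:   IN={}   OUT={}
  B8:   IN={}   OUT={c+d}

Merge at B3: IN[B3] = OUT[B2] = {a*c, b-b}
Applying B3's transfer function to that IN value gives OUT[B3] (row B3 above).

Answer: {b-b}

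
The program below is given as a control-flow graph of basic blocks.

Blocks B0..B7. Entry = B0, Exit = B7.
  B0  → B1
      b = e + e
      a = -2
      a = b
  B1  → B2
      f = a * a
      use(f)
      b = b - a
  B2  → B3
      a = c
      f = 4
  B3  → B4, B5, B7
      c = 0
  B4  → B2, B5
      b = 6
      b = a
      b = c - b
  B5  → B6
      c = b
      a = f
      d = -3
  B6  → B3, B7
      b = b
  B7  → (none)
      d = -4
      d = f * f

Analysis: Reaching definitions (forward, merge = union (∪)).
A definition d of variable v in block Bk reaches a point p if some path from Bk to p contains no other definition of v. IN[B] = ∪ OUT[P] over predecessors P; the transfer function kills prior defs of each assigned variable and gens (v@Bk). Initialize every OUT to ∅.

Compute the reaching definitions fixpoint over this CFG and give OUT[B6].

Per-block solution:
  B0:   IN={}   OUT={a@B0, b@B0}
  B1:   IN={a@B0, b@B0}   OUT={a@B0, b@B1, f@B1}
  B2:   IN={a@B0, a@B2, a@B5, b@B1, b@B4, c@B3, d@B5, f@B1, f@B2}   OUT={a@B2, b@B1, b@B4, c@B3, d@B5, f@B2}
  B3:   IN={a@B2, a@B5, b@B1, b@B4, b@B6, c@B3, c@B5, d@B5, f@B2}   OUT={a@B2, a@B5, b@B1, b@B4, b@B6, c@B3, d@B5, f@B2}
  B4:   IN={a@B2, a@B5, b@B1, b@B4, b@B6, c@B3, d@B5, f@B2}   OUT={a@B2, a@B5, b@B4, c@B3, d@B5, f@B2}
  B5:   IN={a@B2, a@B5, b@B1, b@B4, b@B6, c@B3, d@B5, f@B2}   OUT={a@B5, b@B1, b@B4, b@B6, c@B5, d@B5, f@B2}
  B6:   IN={a@B5, b@B1, b@B4, b@B6, c@B5, d@B5, f@B2}   OUT={a@B5, b@B6, c@B5, d@B5, f@B2}
  B7:   IN={a@B2, a@B5, b@B1, b@B4, b@B6, c@B3, c@B5, d@B5, f@B2}   OUT={a@B2, a@B5, b@B1, b@B4, b@B6, c@B3, c@B5, d@B7, f@B2}

Merge at B6: IN[B6] = OUT[B5] = {a@B5, b@B1, b@B4, b@B6, c@B5, d@B5, f@B2}
Applying B6's transfer function to that IN value gives OUT[B6] (row B6 above).

Answer: {a@B5, b@B6, c@B5, d@B5, f@B2}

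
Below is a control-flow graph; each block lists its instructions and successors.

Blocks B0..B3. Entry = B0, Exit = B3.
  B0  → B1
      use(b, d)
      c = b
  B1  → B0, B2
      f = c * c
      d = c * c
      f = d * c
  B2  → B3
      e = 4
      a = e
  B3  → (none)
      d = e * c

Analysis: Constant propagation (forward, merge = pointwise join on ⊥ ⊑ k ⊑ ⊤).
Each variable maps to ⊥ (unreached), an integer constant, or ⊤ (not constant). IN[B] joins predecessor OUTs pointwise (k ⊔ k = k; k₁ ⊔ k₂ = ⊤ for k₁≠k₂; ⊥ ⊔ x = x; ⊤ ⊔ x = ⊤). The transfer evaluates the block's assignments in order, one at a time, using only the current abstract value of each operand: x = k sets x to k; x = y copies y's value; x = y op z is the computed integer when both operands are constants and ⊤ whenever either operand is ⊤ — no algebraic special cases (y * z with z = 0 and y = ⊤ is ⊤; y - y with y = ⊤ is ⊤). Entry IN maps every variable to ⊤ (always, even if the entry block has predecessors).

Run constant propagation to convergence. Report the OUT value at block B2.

Answer: {a: 4, b: ⊤, c: ⊤, d: ⊤, e: 4, f: ⊤}

Trace:
Fixpoint table:
  B0:   IN=(all ⊤)   OUT=(all ⊤)
  B1:   IN=(all ⊤)   OUT=(all ⊤)
  B2:   IN=(all ⊤)   OUT={a:4, e:4; rest ⊤}
  B3:   IN={a:4, e:4; rest ⊤}   OUT={a:4, e:4; rest ⊤}

Merge at B2: IN[B2] = OUT[B1] = {a: ⊤, b: ⊤, c: ⊤, d: ⊤, e: ⊤, f: ⊤}
Applying B2's transfer function to that IN value gives OUT[B2] (row B2 above).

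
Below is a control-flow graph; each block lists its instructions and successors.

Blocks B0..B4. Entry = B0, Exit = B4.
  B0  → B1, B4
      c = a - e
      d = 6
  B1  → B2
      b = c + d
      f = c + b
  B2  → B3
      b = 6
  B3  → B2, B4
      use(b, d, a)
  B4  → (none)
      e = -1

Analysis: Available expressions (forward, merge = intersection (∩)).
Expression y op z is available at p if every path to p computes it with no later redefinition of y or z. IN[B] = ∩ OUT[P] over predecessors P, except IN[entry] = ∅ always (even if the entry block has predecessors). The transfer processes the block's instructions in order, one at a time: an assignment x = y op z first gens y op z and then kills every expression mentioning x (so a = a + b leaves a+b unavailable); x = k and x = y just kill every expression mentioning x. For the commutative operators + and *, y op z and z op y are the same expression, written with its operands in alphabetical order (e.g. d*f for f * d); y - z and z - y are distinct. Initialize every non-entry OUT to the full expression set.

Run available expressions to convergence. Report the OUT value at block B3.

Answer: {a-e, c+d}

Working:
Fixpoint table:
  B0: | IN={} | OUT={a-e}
  B1: | IN={a-e} | OUT={a-e, b+c, c+d}
  B2: | IN={a-e, c+d} | OUT={a-e, c+d}
  B3: | IN={a-e, c+d} | OUT={a-e, c+d}
  B4: | IN={a-e} | OUT={}

Merge at B3: IN[B3] = OUT[B2] = {a-e, c+d}
Applying B3's transfer function to that IN value gives OUT[B3] (row B3 above).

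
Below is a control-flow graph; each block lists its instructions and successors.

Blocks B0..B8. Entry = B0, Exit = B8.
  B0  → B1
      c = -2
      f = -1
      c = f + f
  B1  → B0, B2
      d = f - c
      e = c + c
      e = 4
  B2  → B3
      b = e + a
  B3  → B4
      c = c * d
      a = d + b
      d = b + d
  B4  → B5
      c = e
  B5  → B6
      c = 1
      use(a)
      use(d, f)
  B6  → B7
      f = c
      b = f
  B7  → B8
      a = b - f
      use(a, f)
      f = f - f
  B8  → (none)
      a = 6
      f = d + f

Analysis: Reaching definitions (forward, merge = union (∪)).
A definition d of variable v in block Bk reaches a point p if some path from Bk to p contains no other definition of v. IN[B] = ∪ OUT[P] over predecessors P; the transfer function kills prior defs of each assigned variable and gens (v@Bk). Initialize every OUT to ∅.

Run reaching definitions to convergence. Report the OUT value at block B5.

Answer: {a@B3, b@B2, c@B5, d@B3, e@B1, f@B0}

Working:
Fixpoint table:
  B0:   IN={c@B0, d@B1, e@B1, f@B0}   OUT={c@B0, d@B1, e@B1, f@B0}
  B1:   IN={c@B0, d@B1, e@B1, f@B0}   OUT={c@B0, d@B1, e@B1, f@B0}
  B2:   IN={c@B0, d@B1, e@B1, f@B0}   OUT={b@B2, c@B0, d@B1, e@B1, f@B0}
  B3:   IN={b@B2, c@B0, d@B1, e@B1, f@B0}   OUT={a@B3, b@B2, c@B3, d@B3, e@B1, f@B0}
  B4:   IN={a@B3, b@B2, c@B3, d@B3, e@B1, f@B0}   OUT={a@B3, b@B2, c@B4, d@B3, e@B1, f@B0}
  B5:   IN={a@B3, b@B2, c@B4, d@B3, e@B1, f@B0}   OUT={a@B3, b@B2, c@B5, d@B3, e@B1, f@B0}
  B6:   IN={a@B3, b@B2, c@B5, d@B3, e@B1, f@B0}   OUT={a@B3, b@B6, c@B5, d@B3, e@B1, f@B6}
  B7:   IN={a@B3, b@B6, c@B5, d@B3, e@B1, f@B6}   OUT={a@B7, b@B6, c@B5, d@B3, e@B1, f@B7}
  B8:   IN={a@B7, b@B6, c@B5, d@B3, e@B1, f@B7}   OUT={a@B8, b@B6, c@B5, d@B3, e@B1, f@B8}

Merge at B5: IN[B5] = OUT[B4] = {a@B3, b@B2, c@B4, d@B3, e@B1, f@B0}
Applying B5's transfer function to that IN value gives OUT[B5] (row B5 above).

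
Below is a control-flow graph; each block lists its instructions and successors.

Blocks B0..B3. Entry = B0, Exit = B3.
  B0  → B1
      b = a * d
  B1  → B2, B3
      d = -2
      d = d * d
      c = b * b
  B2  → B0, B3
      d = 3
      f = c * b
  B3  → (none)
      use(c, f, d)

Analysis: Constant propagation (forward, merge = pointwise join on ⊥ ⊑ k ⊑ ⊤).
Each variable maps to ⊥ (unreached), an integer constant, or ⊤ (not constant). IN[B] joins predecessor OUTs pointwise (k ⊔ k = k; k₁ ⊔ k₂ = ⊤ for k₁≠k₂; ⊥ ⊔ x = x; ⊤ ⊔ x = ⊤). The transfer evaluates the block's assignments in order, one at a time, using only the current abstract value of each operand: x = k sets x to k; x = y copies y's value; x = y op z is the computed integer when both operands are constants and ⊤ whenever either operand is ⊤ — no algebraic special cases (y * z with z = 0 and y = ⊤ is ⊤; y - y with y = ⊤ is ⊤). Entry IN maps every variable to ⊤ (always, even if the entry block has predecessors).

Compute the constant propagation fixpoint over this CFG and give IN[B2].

Answer: {a: ⊤, b: ⊤, c: ⊤, d: 4, e: ⊤, f: ⊤}

Trace:
Converged values:
  B0:   IN=(all ⊤)   OUT=(all ⊤)
  B1:   IN=(all ⊤)   OUT={d:4; rest ⊤}
  B2:   IN={d:4; rest ⊤}   OUT={d:3; rest ⊤}
  B3:   IN=(all ⊤)   OUT=(all ⊤)

Merge at B2: IN[B2] = OUT[B1] = {a: ⊤, b: ⊤, c: ⊤, d: 4, e: ⊤, f: ⊤}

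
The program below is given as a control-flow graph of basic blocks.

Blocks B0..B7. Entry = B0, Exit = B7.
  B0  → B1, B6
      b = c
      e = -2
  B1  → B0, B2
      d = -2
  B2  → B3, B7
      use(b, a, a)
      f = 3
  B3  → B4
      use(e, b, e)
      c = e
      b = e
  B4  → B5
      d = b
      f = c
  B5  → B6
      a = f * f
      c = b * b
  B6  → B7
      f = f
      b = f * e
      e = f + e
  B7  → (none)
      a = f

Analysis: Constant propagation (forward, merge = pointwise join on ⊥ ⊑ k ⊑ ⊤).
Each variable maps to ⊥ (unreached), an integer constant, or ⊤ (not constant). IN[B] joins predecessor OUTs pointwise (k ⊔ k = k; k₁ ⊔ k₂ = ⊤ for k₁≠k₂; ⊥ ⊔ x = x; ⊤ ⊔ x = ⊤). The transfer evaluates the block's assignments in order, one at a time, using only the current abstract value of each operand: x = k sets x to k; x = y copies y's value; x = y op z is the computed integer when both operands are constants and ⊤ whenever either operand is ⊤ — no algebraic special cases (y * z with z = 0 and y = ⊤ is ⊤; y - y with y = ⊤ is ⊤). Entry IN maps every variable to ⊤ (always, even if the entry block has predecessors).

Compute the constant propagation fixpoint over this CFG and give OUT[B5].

Answer: {a: 4, b: -2, c: 4, d: -2, e: -2, f: -2}

Derivation:
Converged values:
  B0:  IN=(all ⊤)  OUT={e:-2; rest ⊤}
  B1:  IN={e:-2; rest ⊤}  OUT={d:-2, e:-2; rest ⊤}
  B2:  IN={d:-2, e:-2; rest ⊤}  OUT={d:-2, e:-2, f:3; rest ⊤}
  B3:  IN={d:-2, e:-2, f:3; rest ⊤}  OUT={b:-2, c:-2, d:-2, e:-2, f:3; rest ⊤}
  B4:  IN={b:-2, c:-2, d:-2, e:-2, f:3; rest ⊤}  OUT={b:-2, c:-2, d:-2, e:-2, f:-2; rest ⊤}
  B5:  IN={b:-2, c:-2, d:-2, e:-2, f:-2; rest ⊤}  OUT={a:4, b:-2, c:4, d:-2, e:-2, f:-2; rest ⊤}
  B6:  IN={e:-2; rest ⊤}  OUT=(all ⊤)
  B7:  IN=(all ⊤)  OUT=(all ⊤)

Merge at B5: IN[B5] = OUT[B4] = {a: ⊤, b: -2, c: -2, d: -2, e: -2, f: -2}
Applying B5's transfer function to that IN value gives OUT[B5] (row B5 above).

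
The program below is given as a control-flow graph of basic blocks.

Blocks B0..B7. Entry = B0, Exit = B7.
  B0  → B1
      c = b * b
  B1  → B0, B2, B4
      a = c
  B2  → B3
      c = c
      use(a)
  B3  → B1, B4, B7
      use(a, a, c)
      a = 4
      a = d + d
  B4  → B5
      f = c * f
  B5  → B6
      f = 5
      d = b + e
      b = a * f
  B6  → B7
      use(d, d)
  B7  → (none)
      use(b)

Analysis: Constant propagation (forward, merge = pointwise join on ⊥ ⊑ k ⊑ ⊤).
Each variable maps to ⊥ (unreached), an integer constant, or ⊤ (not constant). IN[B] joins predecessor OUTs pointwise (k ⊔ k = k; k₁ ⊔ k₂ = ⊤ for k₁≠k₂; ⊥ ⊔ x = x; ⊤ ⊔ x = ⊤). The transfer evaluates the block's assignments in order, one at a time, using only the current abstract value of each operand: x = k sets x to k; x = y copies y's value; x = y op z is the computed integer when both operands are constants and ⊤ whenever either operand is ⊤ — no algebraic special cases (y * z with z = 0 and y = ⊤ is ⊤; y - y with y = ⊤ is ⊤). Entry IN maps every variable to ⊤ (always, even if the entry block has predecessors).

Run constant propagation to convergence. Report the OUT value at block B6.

Answer: {a: ⊤, b: ⊤, c: ⊤, d: ⊤, e: ⊤, f: 5}

Trace:
Fixpoint table:
  B0:  IN=(all ⊤)  OUT=(all ⊤)
  B1:  IN=(all ⊤)  OUT=(all ⊤)
  B2:  IN=(all ⊤)  OUT=(all ⊤)
  B3:  IN=(all ⊤)  OUT=(all ⊤)
  B4:  IN=(all ⊤)  OUT=(all ⊤)
  B5:  IN=(all ⊤)  OUT={f:5; rest ⊤}
  B6:  IN={f:5; rest ⊤}  OUT={f:5; rest ⊤}
  B7:  IN=(all ⊤)  OUT=(all ⊤)

Merge at B6: IN[B6] = OUT[B5] = {a: ⊤, b: ⊤, c: ⊤, d: ⊤, e: ⊤, f: 5}
Applying B6's transfer function to that IN value gives OUT[B6] (row B6 above).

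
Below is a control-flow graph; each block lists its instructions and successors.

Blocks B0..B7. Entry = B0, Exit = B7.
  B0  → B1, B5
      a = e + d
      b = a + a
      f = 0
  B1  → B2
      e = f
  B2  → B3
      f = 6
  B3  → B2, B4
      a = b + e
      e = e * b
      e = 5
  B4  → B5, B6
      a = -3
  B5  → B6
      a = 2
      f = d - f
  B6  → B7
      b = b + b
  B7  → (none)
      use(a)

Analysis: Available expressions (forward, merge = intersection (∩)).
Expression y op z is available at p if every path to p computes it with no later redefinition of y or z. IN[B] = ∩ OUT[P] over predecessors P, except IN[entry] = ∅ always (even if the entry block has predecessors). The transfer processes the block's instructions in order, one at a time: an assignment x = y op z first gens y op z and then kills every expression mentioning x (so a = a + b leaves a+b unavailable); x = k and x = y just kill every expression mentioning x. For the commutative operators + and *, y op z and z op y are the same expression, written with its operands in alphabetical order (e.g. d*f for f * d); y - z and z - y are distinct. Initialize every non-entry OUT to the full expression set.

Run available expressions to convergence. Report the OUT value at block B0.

Converged values:
  B0:  IN={}  OUT={a+a, d+e}
  B1:  IN={a+a, d+e}  OUT={a+a}
  B2:  IN={}  OUT={}
  B3:  IN={}  OUT={}
  B4:  IN={}  OUT={}
  B5:  IN={}  OUT={}
  B6:  IN={}  OUT={}
  B7:  IN={}  OUT={}

B0 is the boundary node: IN[B0] = {}
Applying B0's transfer function to that IN value gives OUT[B0] (row B0 above).

Answer: {a+a, d+e}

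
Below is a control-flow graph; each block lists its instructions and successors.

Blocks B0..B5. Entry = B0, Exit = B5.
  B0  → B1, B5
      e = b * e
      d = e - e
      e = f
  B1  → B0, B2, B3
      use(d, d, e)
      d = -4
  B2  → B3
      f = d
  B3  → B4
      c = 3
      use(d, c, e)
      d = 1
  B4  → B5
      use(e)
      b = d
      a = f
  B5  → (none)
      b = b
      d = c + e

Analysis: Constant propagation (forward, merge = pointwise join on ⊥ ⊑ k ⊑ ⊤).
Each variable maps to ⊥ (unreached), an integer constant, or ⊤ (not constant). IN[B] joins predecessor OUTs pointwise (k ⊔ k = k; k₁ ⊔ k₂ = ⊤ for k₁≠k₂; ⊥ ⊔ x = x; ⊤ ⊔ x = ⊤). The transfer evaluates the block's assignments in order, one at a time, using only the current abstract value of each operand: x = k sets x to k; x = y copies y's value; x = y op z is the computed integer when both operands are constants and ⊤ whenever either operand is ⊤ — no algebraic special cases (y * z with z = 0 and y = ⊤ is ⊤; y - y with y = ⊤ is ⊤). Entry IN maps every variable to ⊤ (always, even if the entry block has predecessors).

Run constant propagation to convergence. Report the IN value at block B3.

Converged values:
  B0:   IN=(all ⊤)   OUT=(all ⊤)
  B1:   IN=(all ⊤)   OUT={d:-4; rest ⊤}
  B2:   IN={d:-4; rest ⊤}   OUT={d:-4, f:-4; rest ⊤}
  B3:   IN={d:-4; rest ⊤}   OUT={c:3, d:1; rest ⊤}
  B4:   IN={c:3, d:1; rest ⊤}   OUT={b:1, c:3, d:1; rest ⊤}
  B5:   IN=(all ⊤)   OUT=(all ⊤)

Merge at B3: IN[B3] = OUT[B1] ⊔ OUT[B2] = {a: ⊤, b: ⊤, c: ⊤, d: -4, e: ⊤, f: ⊤}

Answer: {a: ⊤, b: ⊤, c: ⊤, d: -4, e: ⊤, f: ⊤}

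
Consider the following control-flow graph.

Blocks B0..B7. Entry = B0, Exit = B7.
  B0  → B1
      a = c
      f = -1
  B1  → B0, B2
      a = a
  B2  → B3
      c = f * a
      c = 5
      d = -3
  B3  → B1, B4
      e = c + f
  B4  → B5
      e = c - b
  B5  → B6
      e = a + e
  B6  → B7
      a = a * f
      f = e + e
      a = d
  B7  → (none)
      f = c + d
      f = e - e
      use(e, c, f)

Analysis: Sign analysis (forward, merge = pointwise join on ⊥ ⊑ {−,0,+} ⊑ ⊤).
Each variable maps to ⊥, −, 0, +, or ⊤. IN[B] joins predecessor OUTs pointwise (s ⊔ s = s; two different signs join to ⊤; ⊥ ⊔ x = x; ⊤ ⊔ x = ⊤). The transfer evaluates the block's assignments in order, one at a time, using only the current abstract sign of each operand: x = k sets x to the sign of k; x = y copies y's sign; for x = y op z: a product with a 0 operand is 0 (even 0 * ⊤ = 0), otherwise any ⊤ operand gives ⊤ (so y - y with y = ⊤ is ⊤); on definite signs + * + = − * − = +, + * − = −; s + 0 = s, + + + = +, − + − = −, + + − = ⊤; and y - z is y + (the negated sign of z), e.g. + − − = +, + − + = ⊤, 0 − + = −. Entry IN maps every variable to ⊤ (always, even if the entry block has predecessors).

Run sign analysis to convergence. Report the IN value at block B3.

Answer: {a: ⊤, b: ⊤, c: +, d: -, e: ⊤, f: -}

Working:
Converged values:
  B0:  IN=(all ⊤)  OUT={f:-; rest ⊤}
  B1:  IN={f:-; rest ⊤}  OUT={f:-; rest ⊤}
  B2:  IN={f:-; rest ⊤}  OUT={c:+, d:-, f:-; rest ⊤}
  B3:  IN={c:+, d:-, f:-; rest ⊤}  OUT={c:+, d:-, f:-; rest ⊤}
  B4:  IN={c:+, d:-, f:-; rest ⊤}  OUT={c:+, d:-, f:-; rest ⊤}
  B5:  IN={c:+, d:-, f:-; rest ⊤}  OUT={c:+, d:-, f:-; rest ⊤}
  B6:  IN={c:+, d:-, f:-; rest ⊤}  OUT={a:-, c:+, d:-; rest ⊤}
  B7:  IN={a:-, c:+, d:-; rest ⊤}  OUT={a:-, c:+, d:-; rest ⊤}

Merge at B3: IN[B3] = OUT[B2] = {a: ⊤, b: ⊤, c: +, d: -, e: ⊤, f: -}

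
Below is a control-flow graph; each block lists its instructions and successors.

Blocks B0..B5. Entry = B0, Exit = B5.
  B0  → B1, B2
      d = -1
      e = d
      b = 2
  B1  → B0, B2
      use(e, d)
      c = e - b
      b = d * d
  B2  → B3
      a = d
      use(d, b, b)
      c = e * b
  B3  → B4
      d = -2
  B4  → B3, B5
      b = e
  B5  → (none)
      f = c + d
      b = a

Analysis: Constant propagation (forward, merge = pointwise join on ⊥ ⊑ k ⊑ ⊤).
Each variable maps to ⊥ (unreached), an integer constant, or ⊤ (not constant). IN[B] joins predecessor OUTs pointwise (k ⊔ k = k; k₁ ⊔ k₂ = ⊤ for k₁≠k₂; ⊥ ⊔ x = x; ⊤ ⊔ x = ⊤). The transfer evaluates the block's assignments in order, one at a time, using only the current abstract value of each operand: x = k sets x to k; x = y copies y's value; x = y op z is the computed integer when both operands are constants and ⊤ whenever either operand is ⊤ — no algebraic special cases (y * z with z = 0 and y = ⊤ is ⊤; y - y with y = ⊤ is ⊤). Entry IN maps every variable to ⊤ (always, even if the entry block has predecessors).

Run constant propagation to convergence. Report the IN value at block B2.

Answer: {a: ⊤, b: ⊤, c: ⊤, d: -1, e: -1, f: ⊤}

Working:
Converged values:
  B0: | IN=(all ⊤) | OUT={b:2, d:-1, e:-1; rest ⊤}
  B1: | IN={b:2, d:-1, e:-1; rest ⊤} | OUT={b:1, c:-3, d:-1, e:-1; rest ⊤}
  B2: | IN={d:-1, e:-1; rest ⊤} | OUT={a:-1, d:-1, e:-1; rest ⊤}
  B3: | IN={a:-1, e:-1; rest ⊤} | OUT={a:-1, d:-2, e:-1; rest ⊤}
  B4: | IN={a:-1, d:-2, e:-1; rest ⊤} | OUT={a:-1, b:-1, d:-2, e:-1; rest ⊤}
  B5: | IN={a:-1, b:-1, d:-2, e:-1; rest ⊤} | OUT={a:-1, b:-1, d:-2, e:-1; rest ⊤}

Merge at B2: IN[B2] = OUT[B0] ⊔ OUT[B1] = {a: ⊤, b: ⊤, c: ⊤, d: -1, e: -1, f: ⊤}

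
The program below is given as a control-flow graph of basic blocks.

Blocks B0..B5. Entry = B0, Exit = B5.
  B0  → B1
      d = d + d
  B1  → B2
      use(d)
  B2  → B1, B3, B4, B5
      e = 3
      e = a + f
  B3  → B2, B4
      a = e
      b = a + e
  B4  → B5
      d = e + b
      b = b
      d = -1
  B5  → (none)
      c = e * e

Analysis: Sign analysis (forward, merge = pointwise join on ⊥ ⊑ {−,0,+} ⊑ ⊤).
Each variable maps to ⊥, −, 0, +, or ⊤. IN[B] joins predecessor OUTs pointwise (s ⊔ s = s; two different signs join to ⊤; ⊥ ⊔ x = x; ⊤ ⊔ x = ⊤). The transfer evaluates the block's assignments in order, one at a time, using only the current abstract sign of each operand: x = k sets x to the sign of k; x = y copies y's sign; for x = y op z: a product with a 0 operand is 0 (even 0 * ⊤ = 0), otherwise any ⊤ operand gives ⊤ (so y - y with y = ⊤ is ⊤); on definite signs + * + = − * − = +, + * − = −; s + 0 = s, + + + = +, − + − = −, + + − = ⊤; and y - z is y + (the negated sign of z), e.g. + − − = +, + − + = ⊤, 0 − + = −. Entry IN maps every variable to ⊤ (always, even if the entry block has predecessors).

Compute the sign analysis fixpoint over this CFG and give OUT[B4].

Answer: {a: ⊤, b: ⊤, c: ⊤, d: -, e: ⊤, f: ⊤}

Derivation:
Per-block solution:
  B0: | IN=(all ⊤) | OUT=(all ⊤)
  B1: | IN=(all ⊤) | OUT=(all ⊤)
  B2: | IN=(all ⊤) | OUT=(all ⊤)
  B3: | IN=(all ⊤) | OUT=(all ⊤)
  B4: | IN=(all ⊤) | OUT={d:-; rest ⊤}
  B5: | IN=(all ⊤) | OUT=(all ⊤)

Merge at B4: IN[B4] = OUT[B2] ⊔ OUT[B3] = {a: ⊤, b: ⊤, c: ⊤, d: ⊤, e: ⊤, f: ⊤}
Applying B4's transfer function to that IN value gives OUT[B4] (row B4 above).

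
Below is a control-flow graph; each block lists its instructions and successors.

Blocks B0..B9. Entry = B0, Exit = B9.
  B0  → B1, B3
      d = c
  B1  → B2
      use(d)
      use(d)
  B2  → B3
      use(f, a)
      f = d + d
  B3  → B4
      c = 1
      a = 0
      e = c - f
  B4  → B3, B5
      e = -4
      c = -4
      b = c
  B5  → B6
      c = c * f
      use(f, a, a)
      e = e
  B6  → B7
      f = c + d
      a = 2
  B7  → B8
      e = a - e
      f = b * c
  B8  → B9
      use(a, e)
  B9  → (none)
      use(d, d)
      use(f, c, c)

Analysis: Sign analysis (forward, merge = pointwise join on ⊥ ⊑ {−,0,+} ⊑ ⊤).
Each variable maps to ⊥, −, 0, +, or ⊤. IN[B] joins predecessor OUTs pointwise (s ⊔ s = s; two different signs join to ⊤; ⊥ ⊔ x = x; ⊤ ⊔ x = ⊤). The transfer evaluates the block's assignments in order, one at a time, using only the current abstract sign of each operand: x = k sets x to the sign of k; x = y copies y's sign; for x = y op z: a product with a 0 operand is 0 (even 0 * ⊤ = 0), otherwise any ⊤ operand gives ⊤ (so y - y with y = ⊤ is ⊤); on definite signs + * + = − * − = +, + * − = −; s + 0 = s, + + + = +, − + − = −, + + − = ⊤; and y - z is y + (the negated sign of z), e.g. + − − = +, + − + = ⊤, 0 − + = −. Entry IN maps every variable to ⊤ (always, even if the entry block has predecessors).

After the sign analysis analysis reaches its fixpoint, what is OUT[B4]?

Fixpoint table:
  B0:   IN=(all ⊤)   OUT=(all ⊤)
  B1:   IN=(all ⊤)   OUT=(all ⊤)
  B2:   IN=(all ⊤)   OUT=(all ⊤)
  B3:   IN=(all ⊤)   OUT={a:0, c:+; rest ⊤}
  B4:   IN={a:0, c:+; rest ⊤}   OUT={a:0, b:-, c:-, e:-; rest ⊤}
  B5:   IN={a:0, b:-, c:-, e:-; rest ⊤}   OUT={a:0, b:-, e:-; rest ⊤}
  B6:   IN={a:0, b:-, e:-; rest ⊤}   OUT={a:+, b:-, e:-; rest ⊤}
  B7:   IN={a:+, b:-, e:-; rest ⊤}   OUT={a:+, b:-, e:+; rest ⊤}
  B8:   IN={a:+, b:-, e:+; rest ⊤}   OUT={a:+, b:-, e:+; rest ⊤}
  B9:   IN={a:+, b:-, e:+; rest ⊤}   OUT={a:+, b:-, e:+; rest ⊤}

Merge at B4: IN[B4] = OUT[B3] = {a: 0, b: ⊤, c: +, d: ⊤, e: ⊤, f: ⊤}
Applying B4's transfer function to that IN value gives OUT[B4] (row B4 above).

Answer: {a: 0, b: -, c: -, d: ⊤, e: -, f: ⊤}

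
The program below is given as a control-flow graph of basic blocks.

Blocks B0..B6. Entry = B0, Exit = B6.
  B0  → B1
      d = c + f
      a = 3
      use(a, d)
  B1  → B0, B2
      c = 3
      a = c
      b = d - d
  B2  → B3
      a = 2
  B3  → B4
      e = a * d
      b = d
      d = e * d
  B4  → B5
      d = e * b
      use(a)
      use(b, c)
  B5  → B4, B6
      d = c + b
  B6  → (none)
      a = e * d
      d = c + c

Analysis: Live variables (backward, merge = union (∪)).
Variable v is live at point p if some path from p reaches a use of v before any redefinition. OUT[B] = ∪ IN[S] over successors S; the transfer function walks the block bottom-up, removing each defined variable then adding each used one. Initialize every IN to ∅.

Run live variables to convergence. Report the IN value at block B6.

Converged values:
  B0:   IN={c, f}   OUT={d, f}
  B1:   IN={d, f}   OUT={c, d, f}
  B2:   IN={c, d}   OUT={a, c, d}
  B3:   IN={a, c, d}   OUT={a, b, c, e}
  B4:   IN={a, b, c, e}   OUT={a, b, c, e}
  B5:   IN={a, b, c, e}   OUT={a, b, c, d, e}
  B6:   IN={c, d, e}   OUT={}

B6 is the boundary node: OUT[B6] = {}
Applying B6's transfer function to that OUT value gives IN[B6] (row B6 above).

Answer: {c, d, e}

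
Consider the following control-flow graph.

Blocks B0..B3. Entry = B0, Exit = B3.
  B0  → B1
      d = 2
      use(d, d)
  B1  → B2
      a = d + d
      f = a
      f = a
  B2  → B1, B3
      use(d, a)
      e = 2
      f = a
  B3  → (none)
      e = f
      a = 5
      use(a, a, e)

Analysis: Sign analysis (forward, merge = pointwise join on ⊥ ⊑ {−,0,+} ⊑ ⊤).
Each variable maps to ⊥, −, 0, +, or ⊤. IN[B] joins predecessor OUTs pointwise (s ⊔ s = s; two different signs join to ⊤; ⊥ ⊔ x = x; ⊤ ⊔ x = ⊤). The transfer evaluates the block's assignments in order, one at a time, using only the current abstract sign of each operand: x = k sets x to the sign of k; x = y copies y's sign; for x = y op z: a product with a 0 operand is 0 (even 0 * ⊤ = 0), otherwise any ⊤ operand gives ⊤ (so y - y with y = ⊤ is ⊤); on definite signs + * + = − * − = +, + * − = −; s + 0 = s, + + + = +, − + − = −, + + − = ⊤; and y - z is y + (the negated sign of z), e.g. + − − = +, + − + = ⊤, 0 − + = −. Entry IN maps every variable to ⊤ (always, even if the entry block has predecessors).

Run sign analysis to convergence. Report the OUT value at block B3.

Converged values:
  B0:  IN=(all ⊤)  OUT={d:+; rest ⊤}
  B1:  IN={d:+; rest ⊤}  OUT={a:+, d:+, f:+; rest ⊤}
  B2:  IN={a:+, d:+, f:+; rest ⊤}  OUT={a:+, d:+, e:+, f:+; rest ⊤}
  B3:  IN={a:+, d:+, e:+, f:+; rest ⊤}  OUT={a:+, d:+, e:+, f:+; rest ⊤}

Merge at B3: IN[B3] = OUT[B2] = {a: +, b: ⊤, c: ⊤, d: +, e: +, f: +}
Applying B3's transfer function to that IN value gives OUT[B3] (row B3 above).

Answer: {a: +, b: ⊤, c: ⊤, d: +, e: +, f: +}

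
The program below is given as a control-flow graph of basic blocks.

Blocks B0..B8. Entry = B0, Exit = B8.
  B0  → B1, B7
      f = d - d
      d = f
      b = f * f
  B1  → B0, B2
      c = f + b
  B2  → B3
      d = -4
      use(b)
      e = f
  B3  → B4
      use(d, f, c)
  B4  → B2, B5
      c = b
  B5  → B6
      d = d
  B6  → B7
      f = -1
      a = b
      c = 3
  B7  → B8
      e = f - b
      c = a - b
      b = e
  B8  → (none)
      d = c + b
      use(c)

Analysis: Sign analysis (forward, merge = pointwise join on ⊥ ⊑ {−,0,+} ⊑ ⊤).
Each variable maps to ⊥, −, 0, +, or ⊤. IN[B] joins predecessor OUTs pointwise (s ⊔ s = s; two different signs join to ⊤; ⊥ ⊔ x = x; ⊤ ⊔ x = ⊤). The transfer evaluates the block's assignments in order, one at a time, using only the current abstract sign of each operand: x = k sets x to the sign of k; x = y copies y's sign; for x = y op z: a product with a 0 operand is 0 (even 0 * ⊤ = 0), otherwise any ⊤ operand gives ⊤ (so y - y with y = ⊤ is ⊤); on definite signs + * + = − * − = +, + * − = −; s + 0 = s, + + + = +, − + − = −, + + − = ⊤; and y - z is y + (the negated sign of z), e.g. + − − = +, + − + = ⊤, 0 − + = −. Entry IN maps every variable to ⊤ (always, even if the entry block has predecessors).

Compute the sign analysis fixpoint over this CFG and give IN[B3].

Answer: {a: ⊤, b: ⊤, c: ⊤, d: -, e: ⊤, f: ⊤}

Trace:
Per-block solution:
  B0: | IN=(all ⊤) | OUT=(all ⊤)
  B1: | IN=(all ⊤) | OUT=(all ⊤)
  B2: | IN=(all ⊤) | OUT={d:-; rest ⊤}
  B3: | IN={d:-; rest ⊤} | OUT={d:-; rest ⊤}
  B4: | IN={d:-; rest ⊤} | OUT={d:-; rest ⊤}
  B5: | IN={d:-; rest ⊤} | OUT={d:-; rest ⊤}
  B6: | IN={d:-; rest ⊤} | OUT={c:+, d:-, f:-; rest ⊤}
  B7: | IN=(all ⊤) | OUT=(all ⊤)
  B8: | IN=(all ⊤) | OUT=(all ⊤)

Merge at B3: IN[B3] = OUT[B2] = {a: ⊤, b: ⊤, c: ⊤, d: -, e: ⊤, f: ⊤}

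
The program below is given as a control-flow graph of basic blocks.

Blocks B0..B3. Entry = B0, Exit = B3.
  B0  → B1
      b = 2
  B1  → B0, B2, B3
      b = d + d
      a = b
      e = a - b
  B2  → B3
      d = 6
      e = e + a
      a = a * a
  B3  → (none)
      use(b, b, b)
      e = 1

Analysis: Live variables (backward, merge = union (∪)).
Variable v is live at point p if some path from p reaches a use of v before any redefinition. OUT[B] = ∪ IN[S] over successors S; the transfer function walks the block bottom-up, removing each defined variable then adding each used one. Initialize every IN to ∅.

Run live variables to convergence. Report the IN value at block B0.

Answer: {d}

Derivation:
Converged values:
  B0:   IN={d}   OUT={d}
  B1:   IN={d}   OUT={a, b, d, e}
  B2:   IN={a, b, e}   OUT={b}
  B3:   IN={b}   OUT={}

Merge at B0: OUT[B0] = IN[B1] = {d}
Applying B0's transfer function to that OUT value gives IN[B0] (row B0 above).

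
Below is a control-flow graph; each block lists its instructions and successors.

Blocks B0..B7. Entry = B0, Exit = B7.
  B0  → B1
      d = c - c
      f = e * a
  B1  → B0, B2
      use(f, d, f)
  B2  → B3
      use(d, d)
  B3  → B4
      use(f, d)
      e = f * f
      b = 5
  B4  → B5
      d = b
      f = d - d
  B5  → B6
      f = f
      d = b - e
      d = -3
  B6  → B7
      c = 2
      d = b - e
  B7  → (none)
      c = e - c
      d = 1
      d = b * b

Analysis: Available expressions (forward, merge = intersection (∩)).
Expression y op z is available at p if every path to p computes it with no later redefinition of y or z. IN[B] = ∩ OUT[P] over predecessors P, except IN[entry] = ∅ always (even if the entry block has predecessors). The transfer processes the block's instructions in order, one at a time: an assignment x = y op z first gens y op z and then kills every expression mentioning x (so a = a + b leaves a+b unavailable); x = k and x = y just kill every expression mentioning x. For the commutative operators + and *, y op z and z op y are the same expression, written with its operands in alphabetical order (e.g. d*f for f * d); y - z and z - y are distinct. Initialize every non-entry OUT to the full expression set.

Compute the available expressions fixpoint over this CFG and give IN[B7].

Answer: {b-e}

Working:
Per-block solution:
  B0:  IN={}  OUT={a*e, c-c}
  B1:  IN={a*e, c-c}  OUT={a*e, c-c}
  B2:  IN={a*e, c-c}  OUT={a*e, c-c}
  B3:  IN={a*e, c-c}  OUT={c-c, f*f}
  B4:  IN={c-c, f*f}  OUT={c-c, d-d}
  B5:  IN={c-c, d-d}  OUT={b-e, c-c}
  B6:  IN={b-e, c-c}  OUT={b-e}
  B7:  IN={b-e}  OUT={b*b, b-e}

Merge at B7: IN[B7] = OUT[B6] = {b-e}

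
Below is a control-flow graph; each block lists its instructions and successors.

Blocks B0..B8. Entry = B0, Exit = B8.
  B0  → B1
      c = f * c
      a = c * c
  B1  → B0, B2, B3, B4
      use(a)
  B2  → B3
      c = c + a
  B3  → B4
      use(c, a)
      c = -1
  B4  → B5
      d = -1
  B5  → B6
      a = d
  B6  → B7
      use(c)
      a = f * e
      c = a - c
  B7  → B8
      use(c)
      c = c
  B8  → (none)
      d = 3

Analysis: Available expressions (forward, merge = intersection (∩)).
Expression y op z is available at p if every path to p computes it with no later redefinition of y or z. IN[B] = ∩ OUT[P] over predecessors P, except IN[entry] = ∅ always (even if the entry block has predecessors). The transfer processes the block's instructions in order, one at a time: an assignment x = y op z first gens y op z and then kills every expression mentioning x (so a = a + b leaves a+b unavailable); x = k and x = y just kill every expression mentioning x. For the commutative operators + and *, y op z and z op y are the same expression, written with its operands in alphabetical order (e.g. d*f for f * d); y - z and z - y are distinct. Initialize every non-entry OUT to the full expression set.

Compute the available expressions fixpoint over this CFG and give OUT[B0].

Fixpoint table:
  B0: | IN={} | OUT={c*c}
  B1: | IN={c*c} | OUT={c*c}
  B2: | IN={c*c} | OUT={}
  B3: | IN={} | OUT={}
  B4: | IN={} | OUT={}
  B5: | IN={} | OUT={}
  B6: | IN={} | OUT={e*f}
  B7: | IN={e*f} | OUT={e*f}
  B8: | IN={e*f} | OUT={e*f}

Merge at B0 (entry node, so the boundary value {} is joined with the incoming edge(s)): IN[B0] = {} ∩ OUT[B1] = {}
Applying B0's transfer function to that IN value gives OUT[B0] (row B0 above).

Answer: {c*c}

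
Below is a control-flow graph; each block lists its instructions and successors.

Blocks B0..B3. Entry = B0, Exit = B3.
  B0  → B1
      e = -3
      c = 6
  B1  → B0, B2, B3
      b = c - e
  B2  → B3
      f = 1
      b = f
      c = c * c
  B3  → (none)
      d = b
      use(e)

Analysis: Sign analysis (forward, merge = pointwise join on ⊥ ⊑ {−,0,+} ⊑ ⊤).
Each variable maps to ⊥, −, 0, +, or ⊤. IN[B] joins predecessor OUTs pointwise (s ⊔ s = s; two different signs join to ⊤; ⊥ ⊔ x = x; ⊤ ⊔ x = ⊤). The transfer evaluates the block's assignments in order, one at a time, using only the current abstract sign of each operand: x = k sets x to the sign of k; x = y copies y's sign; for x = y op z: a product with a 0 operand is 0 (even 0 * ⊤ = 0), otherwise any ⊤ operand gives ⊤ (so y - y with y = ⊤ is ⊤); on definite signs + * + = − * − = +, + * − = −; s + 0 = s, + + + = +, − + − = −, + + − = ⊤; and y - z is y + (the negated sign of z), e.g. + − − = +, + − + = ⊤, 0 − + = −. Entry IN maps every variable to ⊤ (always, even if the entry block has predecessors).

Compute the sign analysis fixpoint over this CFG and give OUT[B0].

Answer: {a: ⊤, b: ⊤, c: +, d: ⊤, e: -, f: ⊤}

Working:
Fixpoint table:
  B0:  IN=(all ⊤)  OUT={c:+, e:-; rest ⊤}
  B1:  IN={c:+, e:-; rest ⊤}  OUT={b:+, c:+, e:-; rest ⊤}
  B2:  IN={b:+, c:+, e:-; rest ⊤}  OUT={b:+, c:+, e:-, f:+; rest ⊤}
  B3:  IN={b:+, c:+, e:-; rest ⊤}  OUT={b:+, c:+, d:+, e:-; rest ⊤}

Merge at B0 (entry node, so the boundary value (all ⊤) is joined with the incoming edge(s)): IN[B0] = (all ⊤) ⊔ OUT[B1] = {a: ⊤, b: ⊤, c: ⊤, d: ⊤, e: ⊤, f: ⊤}
Applying B0's transfer function to that IN value gives OUT[B0] (row B0 above).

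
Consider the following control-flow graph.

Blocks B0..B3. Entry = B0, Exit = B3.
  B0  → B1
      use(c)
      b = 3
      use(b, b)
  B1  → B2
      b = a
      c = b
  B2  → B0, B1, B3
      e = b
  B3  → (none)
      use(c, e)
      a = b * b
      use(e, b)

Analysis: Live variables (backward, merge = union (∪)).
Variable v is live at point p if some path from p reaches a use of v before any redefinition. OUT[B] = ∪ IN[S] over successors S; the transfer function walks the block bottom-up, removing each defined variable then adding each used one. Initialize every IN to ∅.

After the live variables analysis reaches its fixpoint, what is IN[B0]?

Converged values:
  B0:   IN={a, c}   OUT={a}
  B1:   IN={a}   OUT={a, b, c}
  B2:   IN={a, b, c}   OUT={a, b, c, e}
  B3:   IN={b, c, e}   OUT={}

Merge at B0: OUT[B0] = IN[B1] = {a}
Applying B0's transfer function to that OUT value gives IN[B0] (row B0 above).

Answer: {a, c}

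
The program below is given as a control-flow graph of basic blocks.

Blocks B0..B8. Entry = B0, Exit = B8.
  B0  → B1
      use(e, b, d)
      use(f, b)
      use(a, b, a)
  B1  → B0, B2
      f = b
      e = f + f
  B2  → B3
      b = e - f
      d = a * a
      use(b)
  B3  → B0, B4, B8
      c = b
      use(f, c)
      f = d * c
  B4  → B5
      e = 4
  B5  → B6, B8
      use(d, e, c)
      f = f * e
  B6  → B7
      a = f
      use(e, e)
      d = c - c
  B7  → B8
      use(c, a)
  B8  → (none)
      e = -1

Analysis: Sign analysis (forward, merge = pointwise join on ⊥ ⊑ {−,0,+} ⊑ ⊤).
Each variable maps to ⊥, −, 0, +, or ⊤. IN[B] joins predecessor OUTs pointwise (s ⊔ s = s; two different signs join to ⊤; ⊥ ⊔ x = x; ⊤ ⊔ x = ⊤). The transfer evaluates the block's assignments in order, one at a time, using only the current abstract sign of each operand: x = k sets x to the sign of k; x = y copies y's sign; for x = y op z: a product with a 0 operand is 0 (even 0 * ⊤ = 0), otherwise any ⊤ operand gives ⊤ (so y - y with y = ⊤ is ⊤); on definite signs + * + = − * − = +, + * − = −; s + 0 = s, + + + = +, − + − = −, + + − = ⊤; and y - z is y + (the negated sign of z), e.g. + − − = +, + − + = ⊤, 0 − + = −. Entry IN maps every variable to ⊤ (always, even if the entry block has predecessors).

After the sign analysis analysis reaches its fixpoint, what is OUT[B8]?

Per-block solution:
  B0:   IN=(all ⊤)   OUT=(all ⊤)
  B1:   IN=(all ⊤)   OUT=(all ⊤)
  B2:   IN=(all ⊤)   OUT=(all ⊤)
  B3:   IN=(all ⊤)   OUT=(all ⊤)
  B4:   IN=(all ⊤)   OUT={e:+; rest ⊤}
  B5:   IN={e:+; rest ⊤}   OUT={e:+; rest ⊤}
  B6:   IN={e:+; rest ⊤}   OUT={e:+; rest ⊤}
  B7:   IN={e:+; rest ⊤}   OUT={e:+; rest ⊤}
  B8:   IN=(all ⊤)   OUT={e:-; rest ⊤}

Merge at B8: IN[B8] = OUT[B3] ⊔ OUT[B5] ⊔ OUT[B7] = {a: ⊤, b: ⊤, c: ⊤, d: ⊤, e: ⊤, f: ⊤}
Applying B8's transfer function to that IN value gives OUT[B8] (row B8 above).

Answer: {a: ⊤, b: ⊤, c: ⊤, d: ⊤, e: -, f: ⊤}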